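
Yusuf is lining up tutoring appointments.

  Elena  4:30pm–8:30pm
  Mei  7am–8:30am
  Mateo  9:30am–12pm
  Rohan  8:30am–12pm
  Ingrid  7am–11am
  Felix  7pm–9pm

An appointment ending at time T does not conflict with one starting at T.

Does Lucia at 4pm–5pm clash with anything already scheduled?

Ingrid: ends 11am at or before Lucia starts 4pm → clear.
Mei: ends 8:30am at or before Lucia starts 4pm → clear.
Rohan: ends 12pm at or before Lucia starts 4pm → clear.
Mateo: ends 12pm at or before Lucia starts 4pm → clear.
Elena: starts 4:30pm before Lucia ends 5pm, and ends 8:30pm after Lucia starts 4pm → overlap.
Felix: starts 7pm at or after Lucia ends 5pm → clear.
Lucia overlaps Elena.

Yes — it overlaps Elena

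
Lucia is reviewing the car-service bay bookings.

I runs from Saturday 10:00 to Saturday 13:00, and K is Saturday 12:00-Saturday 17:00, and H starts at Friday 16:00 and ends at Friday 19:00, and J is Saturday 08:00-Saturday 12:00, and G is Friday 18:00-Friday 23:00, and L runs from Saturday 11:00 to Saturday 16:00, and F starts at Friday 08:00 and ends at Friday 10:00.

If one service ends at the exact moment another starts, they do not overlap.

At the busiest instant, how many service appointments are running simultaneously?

Sweep the timeline, counting +1 at each start and −1 at each end (ends before starts at a tie):
Friday 08:00 start F → 1
Friday 10:00 end F → 0
Friday 16:00 start H → 1
Friday 18:00 start G → 2
Friday 19:00 end H → 1
Friday 23:00 end G → 0
Saturday 08:00 start J → 1
Saturday 10:00 start I → 2
Saturday 11:00 start L → 3
Saturday 12:00 end J → 2
Saturday 12:00 start K → 3
Saturday 13:00 end I → 2
Saturday 16:00 end L → 1
Saturday 17:00 end K → 0
Peak is 3, at Saturday 11:00 (I, J, L).

3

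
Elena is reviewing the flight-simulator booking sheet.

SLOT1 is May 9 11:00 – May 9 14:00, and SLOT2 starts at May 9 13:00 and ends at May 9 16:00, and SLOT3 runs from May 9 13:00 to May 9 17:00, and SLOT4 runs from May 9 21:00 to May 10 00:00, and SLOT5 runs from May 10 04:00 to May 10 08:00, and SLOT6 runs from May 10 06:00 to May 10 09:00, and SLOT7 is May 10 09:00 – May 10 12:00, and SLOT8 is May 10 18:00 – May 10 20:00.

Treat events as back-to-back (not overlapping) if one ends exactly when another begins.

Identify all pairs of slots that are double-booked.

SLOT1 & SLOT2, SLOT1 & SLOT3, SLOT2 & SLOT3, SLOT5 & SLOT6

Sorted by start: SLOT1, SLOT2, SLOT3, SLOT4, SLOT5, SLOT6, SLOT7, SLOT8.
SLOT2 starts before SLOT1 ends → SLOT1 and SLOT2 overlap.
SLOT3 starts before SLOT1 ends → SLOT1 and SLOT3 overlap.
SLOT4 starts after SLOT1 ends, so nothing later overlaps SLOT1 either.
SLOT3 starts before SLOT2 ends → SLOT2 and SLOT3 overlap.
SLOT4 starts after SLOT2 ends, so nothing later overlaps SLOT2 either.
SLOT4 starts after SLOT3 ends, so nothing later overlaps SLOT3 either.
SLOT5 starts after SLOT4 ends, so nothing later overlaps SLOT4 either.
SLOT6 starts before SLOT5 ends → SLOT5 and SLOT6 overlap.
SLOT7 starts after SLOT5 ends, so nothing later overlaps SLOT5 either.
SLOT7 starts exactly when SLOT6 ends (back-to-back, no overlap), so nothing later overlaps SLOT6 either.
SLOT8 starts after SLOT7 ends.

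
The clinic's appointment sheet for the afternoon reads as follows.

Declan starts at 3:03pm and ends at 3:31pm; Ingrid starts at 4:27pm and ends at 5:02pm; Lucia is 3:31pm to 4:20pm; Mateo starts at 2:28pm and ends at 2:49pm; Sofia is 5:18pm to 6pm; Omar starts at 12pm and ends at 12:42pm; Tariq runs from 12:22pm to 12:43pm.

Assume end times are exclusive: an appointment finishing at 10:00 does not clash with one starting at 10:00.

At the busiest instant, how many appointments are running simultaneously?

2

Sort all start/end points and keep a running count:
12pm start Omar → 1
12:22pm start Tariq → 2
12:42pm end Omar → 1
12:43pm end Tariq → 0
2:28pm start Mateo → 1
2:49pm end Mateo → 0
3:03pm start Declan → 1
3:31pm end Declan → 0
3:31pm start Lucia → 1
4:20pm end Lucia → 0
4:27pm start Ingrid → 1
5:02pm end Ingrid → 0
5:18pm start Sofia → 1
6pm end Sofia → 0
Peak is 2, at 12:22pm (Omar, Tariq).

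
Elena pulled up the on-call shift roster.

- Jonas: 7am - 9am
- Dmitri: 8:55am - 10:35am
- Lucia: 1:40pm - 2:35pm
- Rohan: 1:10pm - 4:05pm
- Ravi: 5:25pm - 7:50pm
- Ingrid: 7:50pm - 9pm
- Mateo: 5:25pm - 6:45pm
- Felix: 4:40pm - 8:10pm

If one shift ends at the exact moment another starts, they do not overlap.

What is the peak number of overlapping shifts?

3

Sort all start/end points and keep a running count:
7am start Jonas → 1
8:55am start Dmitri → 2
9am end Jonas → 1
10:35am end Dmitri → 0
1:10pm start Rohan → 1
1:40pm start Lucia → 2
2:35pm end Lucia → 1
4:05pm end Rohan → 0
4:40pm start Felix → 1
5:25pm start Mateo → 2
5:25pm start Ravi → 3
6:45pm end Mateo → 2
7:50pm end Ravi → 1
7:50pm start Ingrid → 2
8:10pm end Felix → 1
9pm end Ingrid → 0
Peak is 3, at 5:25pm (Felix, Mateo, Ravi).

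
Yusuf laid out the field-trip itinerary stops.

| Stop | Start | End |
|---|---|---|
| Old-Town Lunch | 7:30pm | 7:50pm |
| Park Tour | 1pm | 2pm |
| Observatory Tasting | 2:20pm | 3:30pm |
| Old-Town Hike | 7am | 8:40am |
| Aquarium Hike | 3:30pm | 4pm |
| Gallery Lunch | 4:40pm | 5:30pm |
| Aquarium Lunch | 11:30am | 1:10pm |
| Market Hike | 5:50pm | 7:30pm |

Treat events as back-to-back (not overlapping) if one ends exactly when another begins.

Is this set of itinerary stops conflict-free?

No

Sorted by start: Old-Town Hike, Aquarium Lunch, Park Tour, Observatory Tasting, Aquarium Hike, Gallery Lunch, Market Hike, Old-Town Lunch.
Aquarium Lunch starts after Old-Town Hike ends, so nothing later overlaps Old-Town Hike either.
Park Tour starts before Aquarium Lunch ends → Aquarium Lunch and Park Tour overlap.
That's a conflict, so the schedule is not conflict-free.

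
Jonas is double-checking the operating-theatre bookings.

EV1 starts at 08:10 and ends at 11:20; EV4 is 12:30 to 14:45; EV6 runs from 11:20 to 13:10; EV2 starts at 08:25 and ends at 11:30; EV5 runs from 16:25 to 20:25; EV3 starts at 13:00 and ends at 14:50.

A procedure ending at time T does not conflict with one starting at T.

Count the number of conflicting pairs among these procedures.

5

Sorted by start: EV1, EV2, EV6, EV4, EV3, EV5.
EV2 starts before EV1 ends → EV1 and EV2 overlap.
EV6 starts exactly when EV1 ends (back-to-back, no overlap), so EV1 has no further overlaps.
EV6 starts before EV2 ends → EV2 and EV6 overlap.
EV4 starts after EV2 ends, so EV2 has no further overlaps.
EV4 starts before EV6 ends → EV6 and EV4 overlap.
EV3 starts before EV6 ends → EV6 and EV3 overlap.
EV5 starts after EV6 ends.
EV3 starts before EV4 ends → EV4 and EV3 overlap.
EV5 starts after EV4 ends.
EV5 starts after EV3 ends.
Overlapping pairs: EV1 & EV2, EV2 & EV6, EV3 & EV4, EV3 & EV6, EV4 & EV6 — 5 in total.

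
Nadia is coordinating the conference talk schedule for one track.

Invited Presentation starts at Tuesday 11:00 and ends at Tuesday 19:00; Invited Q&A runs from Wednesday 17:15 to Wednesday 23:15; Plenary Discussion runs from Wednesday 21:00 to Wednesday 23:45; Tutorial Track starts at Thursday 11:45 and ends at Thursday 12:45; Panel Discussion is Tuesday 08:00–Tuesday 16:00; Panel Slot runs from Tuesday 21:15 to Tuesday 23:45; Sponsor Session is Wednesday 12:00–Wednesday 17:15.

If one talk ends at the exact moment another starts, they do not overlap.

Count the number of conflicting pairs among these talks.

2

Sorted by start: Panel Discussion, Invited Presentation, Panel Slot, Sponsor Session, Invited Q&A, Plenary Discussion, Tutorial Track.
Invited Presentation starts before Panel Discussion ends → Panel Discussion and Invited Presentation overlap.
Panel Slot starts after Panel Discussion ends — done with Panel Discussion.
Panel Slot starts after Invited Presentation ends — done with Invited Presentation.
Sponsor Session starts after Panel Slot ends — done with Panel Slot.
Invited Q&A starts exactly when Sponsor Session ends (back-to-back, no overlap) — done with Sponsor Session.
Plenary Discussion starts before Invited Q&A ends → Invited Q&A and Plenary Discussion overlap.
Tutorial Track starts after Invited Q&A ends.
Tutorial Track starts after Plenary Discussion ends.
Overlapping pairs: Invited Presentation & Panel Discussion, Invited Q&A & Plenary Discussion — 2 in total.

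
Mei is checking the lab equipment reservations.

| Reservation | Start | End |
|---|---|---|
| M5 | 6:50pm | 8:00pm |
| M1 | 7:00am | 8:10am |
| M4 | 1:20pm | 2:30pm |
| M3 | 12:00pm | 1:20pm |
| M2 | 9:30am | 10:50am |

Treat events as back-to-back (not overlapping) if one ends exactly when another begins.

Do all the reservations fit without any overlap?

Sorted by start: M1, M2, M3, M4, M5.
M2 starts after M1 ends; M1 is clear from here.
M3 starts after M2 ends; M2 is clear from here.
M4 starts exactly when M3 ends (back-to-back, no overlap); M3 is clear from here.
M5 starts after M4 ends.
Every pair is clear; the schedule has no overlaps.

Yes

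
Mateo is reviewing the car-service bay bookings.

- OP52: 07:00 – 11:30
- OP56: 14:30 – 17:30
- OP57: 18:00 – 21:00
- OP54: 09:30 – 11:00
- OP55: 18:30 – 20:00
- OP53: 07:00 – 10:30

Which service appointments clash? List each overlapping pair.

OP52 & OP53, OP52 & OP54, OP53 & OP54, OP55 & OP57

Sorted by start: OP52, OP53, OP54, OP56, OP57, OP55.
OP53 starts before OP52 ends → OP52 and OP53 overlap.
OP54 starts before OP52 ends → OP52 and OP54 overlap.
OP56 starts after OP52 ends; OP52 is clear from here.
OP54 starts before OP53 ends → OP53 and OP54 overlap.
OP56 starts after OP53 ends; OP53 is clear from here.
OP56 starts after OP54 ends; OP54 is clear from here.
OP57 starts after OP56 ends; OP56 is clear from here.
OP55 starts before OP57 ends → OP57 and OP55 overlap.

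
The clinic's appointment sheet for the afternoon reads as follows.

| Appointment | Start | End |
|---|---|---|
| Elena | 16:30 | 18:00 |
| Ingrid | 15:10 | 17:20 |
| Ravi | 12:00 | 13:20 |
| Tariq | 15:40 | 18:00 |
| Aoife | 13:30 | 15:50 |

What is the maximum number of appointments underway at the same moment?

Sort all start/end points and keep a running count:
12:00 start Ravi → 1
13:20 end Ravi → 0
13:30 start Aoife → 1
15:10 start Ingrid → 2
15:40 start Tariq → 3
15:50 end Aoife → 2
16:30 start Elena → 3
17:20 end Ingrid → 2
18:00 end Elena → 1
18:00 end Tariq → 0
Peak is 3, at 15:40 (Aoife, Ingrid, Tariq).

3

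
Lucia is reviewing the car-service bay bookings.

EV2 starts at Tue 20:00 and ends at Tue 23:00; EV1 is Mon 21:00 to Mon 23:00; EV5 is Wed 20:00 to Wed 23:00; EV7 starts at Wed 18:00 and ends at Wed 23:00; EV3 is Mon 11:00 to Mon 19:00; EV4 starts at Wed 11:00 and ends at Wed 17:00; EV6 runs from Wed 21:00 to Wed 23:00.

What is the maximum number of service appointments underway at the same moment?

Sweep the timeline, counting +1 at each start and −1 at each end (ends before starts at a tie):
Mon 11:00 start EV3 → 1
Mon 19:00 end EV3 → 0
Mon 21:00 start EV1 → 1
Mon 23:00 end EV1 → 0
Tue 20:00 start EV2 → 1
Tue 23:00 end EV2 → 0
Wed 11:00 start EV4 → 1
Wed 17:00 end EV4 → 0
Wed 18:00 start EV7 → 1
Wed 20:00 start EV5 → 2
Wed 21:00 start EV6 → 3
Wed 23:00 end EV5 → 2
Wed 23:00 end EV6 → 1
Wed 23:00 end EV7 → 0
Peak is 3, at Wed 21:00 (EV5, EV6, EV7).

3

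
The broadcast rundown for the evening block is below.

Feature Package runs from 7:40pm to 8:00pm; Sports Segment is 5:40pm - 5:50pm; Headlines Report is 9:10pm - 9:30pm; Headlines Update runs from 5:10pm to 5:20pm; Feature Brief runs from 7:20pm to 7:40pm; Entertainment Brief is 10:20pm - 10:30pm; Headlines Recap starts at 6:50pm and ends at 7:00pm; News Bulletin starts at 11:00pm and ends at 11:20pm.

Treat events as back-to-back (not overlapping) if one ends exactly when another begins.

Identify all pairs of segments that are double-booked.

no conflicts

Check each pair: they overlap iff neither finishes before the other starts.
Sorted by start: Headlines Update, Sports Segment, Headlines Recap, Feature Brief, Feature Package, Headlines Report, Entertainment Brief, News Bulletin.
Sports Segment starts after Headlines Update ends, so Headlines Update has no further overlaps.
Headlines Recap starts after Sports Segment ends, so Sports Segment has no further overlaps.
Feature Brief starts after Headlines Recap ends, so Headlines Recap has no further overlaps.
Feature Package starts exactly when Feature Brief ends (back-to-back, no overlap), so Feature Brief has no further overlaps.
Headlines Report starts after Feature Package ends, so Feature Package has no further overlaps.
Entertainment Brief starts after Headlines Report ends, so Headlines Report has no further overlaps.
News Bulletin starts after Entertainment Brief ends.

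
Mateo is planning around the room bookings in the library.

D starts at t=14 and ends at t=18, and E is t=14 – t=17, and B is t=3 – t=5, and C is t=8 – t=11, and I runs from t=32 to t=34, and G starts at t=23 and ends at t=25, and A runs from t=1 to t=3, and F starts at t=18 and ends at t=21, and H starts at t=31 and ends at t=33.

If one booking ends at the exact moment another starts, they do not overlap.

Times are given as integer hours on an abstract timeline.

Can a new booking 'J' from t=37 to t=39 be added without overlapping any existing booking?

Yes — the slot is free

A: ends t=3 at or before J starts t=37 → clear.
B: ends t=5 at or before J starts t=37 → clear.
C: ends t=11 at or before J starts t=37 → clear.
D: ends t=18 at or before J starts t=37 → clear.
E: ends t=17 at or before J starts t=37 → clear.
F: ends t=21 at or before J starts t=37 → clear.
G: ends t=25 at or before J starts t=37 → clear.
H: ends t=33 at or before J starts t=37 → clear.
I: ends t=34 at or before J starts t=37 → clear.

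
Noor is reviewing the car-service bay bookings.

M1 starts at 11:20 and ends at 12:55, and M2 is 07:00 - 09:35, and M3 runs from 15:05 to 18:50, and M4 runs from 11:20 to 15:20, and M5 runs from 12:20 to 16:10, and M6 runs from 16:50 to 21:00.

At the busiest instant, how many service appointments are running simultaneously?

3

Walk through starts and ends in time order (an end at T is processed before a start at T):
07:00 start M2 → 1
09:35 end M2 → 0
11:20 start M1 → 1
11:20 start M4 → 2
12:20 start M5 → 3
12:55 end M1 → 2
15:05 start M3 → 3
15:20 end M4 → 2
16:10 end M5 → 1
16:50 start M6 → 2
18:50 end M3 → 1
21:00 end M6 → 0
Peak is 3, at 12:20 (M1, M4, M5).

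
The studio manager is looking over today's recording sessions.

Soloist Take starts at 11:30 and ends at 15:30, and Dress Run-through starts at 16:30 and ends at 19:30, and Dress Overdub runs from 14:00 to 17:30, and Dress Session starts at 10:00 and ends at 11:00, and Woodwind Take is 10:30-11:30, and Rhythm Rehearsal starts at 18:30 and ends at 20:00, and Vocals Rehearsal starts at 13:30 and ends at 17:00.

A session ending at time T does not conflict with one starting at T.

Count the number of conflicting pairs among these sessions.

7

Sorted by start: Dress Session, Woodwind Take, Soloist Take, Vocals Rehearsal, Dress Overdub, Dress Run-through, Rhythm Rehearsal.
Woodwind Take starts before Dress Session ends → Dress Session and Woodwind Take overlap.
Soloist Take starts after Dress Session ends, so Dress Session has no further overlaps.
Soloist Take starts exactly when Woodwind Take ends (back-to-back, no overlap), so Woodwind Take has no further overlaps.
Vocals Rehearsal starts before Soloist Take ends → Soloist Take and Vocals Rehearsal overlap.
Dress Overdub starts before Soloist Take ends → Soloist Take and Dress Overdub overlap.
Dress Run-through starts after Soloist Take ends, so Soloist Take has no further overlaps.
Dress Overdub starts before Vocals Rehearsal ends → Vocals Rehearsal and Dress Overdub overlap.
Dress Run-through starts before Vocals Rehearsal ends → Vocals Rehearsal and Dress Run-through overlap.
Rhythm Rehearsal starts after Vocals Rehearsal ends.
Dress Run-through starts before Dress Overdub ends → Dress Overdub and Dress Run-through overlap.
Rhythm Rehearsal starts after Dress Overdub ends.
Rhythm Rehearsal starts before Dress Run-through ends → Dress Run-through and Rhythm Rehearsal overlap.
Overlapping pairs: Dress Overdub & Dress Run-through, Dress Overdub & Soloist Take, Dress Overdub & Vocals Rehearsal, Dress Run-through & Rhythm Rehearsal, Dress Run-through & Vocals Rehearsal, Dress Session & Woodwind Take, Soloist Take & Vocals Rehearsal — 7 in total.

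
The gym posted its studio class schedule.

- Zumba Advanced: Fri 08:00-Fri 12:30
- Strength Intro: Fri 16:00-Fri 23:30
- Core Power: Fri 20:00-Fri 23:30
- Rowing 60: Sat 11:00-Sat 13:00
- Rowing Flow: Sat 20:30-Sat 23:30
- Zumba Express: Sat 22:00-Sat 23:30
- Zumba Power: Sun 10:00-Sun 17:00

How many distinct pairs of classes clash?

2

Sorted by start: Zumba Advanced, Strength Intro, Core Power, Rowing 60, Rowing Flow, Zumba Express, Zumba Power.
Strength Intro starts after Zumba Advanced ends, so nothing later overlaps Zumba Advanced either.
Core Power starts before Strength Intro ends → Strength Intro and Core Power overlap.
Rowing 60 starts after Strength Intro ends, so nothing later overlaps Strength Intro either.
Rowing 60 starts after Core Power ends, so nothing later overlaps Core Power either.
Rowing Flow starts after Rowing 60 ends, so nothing later overlaps Rowing 60 either.
Zumba Express starts before Rowing Flow ends → Rowing Flow and Zumba Express overlap.
Zumba Power starts after Rowing Flow ends.
Zumba Power starts after Zumba Express ends.
Overlapping pairs: Core Power & Strength Intro, Rowing Flow & Zumba Express — 2 in total.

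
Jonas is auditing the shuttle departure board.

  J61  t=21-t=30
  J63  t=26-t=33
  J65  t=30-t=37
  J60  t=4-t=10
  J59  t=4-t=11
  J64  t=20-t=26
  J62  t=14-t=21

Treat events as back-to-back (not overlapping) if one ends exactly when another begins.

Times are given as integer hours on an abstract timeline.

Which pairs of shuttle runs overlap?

J59 & J60, J61 & J63, J61 & J64, J62 & J64, J63 & J65

Sorted by start: J59, J60, J62, J64, J61, J63, J65.
J60 starts before J59 ends → J59 and J60 overlap.
J62 starts after J59 ends, so J59 has no further overlaps.
J62 starts after J60 ends, so J60 has no further overlaps.
J64 starts before J62 ends → J62 and J64 overlap.
J61 starts exactly when J62 ends (back-to-back, no overlap), so J62 has no further overlaps.
J61 starts before J64 ends → J64 and J61 overlap.
J63 starts exactly when J64 ends (back-to-back, no overlap), so J64 has no further overlaps.
J63 starts before J61 ends → J61 and J63 overlap.
J65 starts exactly when J61 ends (back-to-back, no overlap).
J65 starts before J63 ends → J63 and J65 overlap.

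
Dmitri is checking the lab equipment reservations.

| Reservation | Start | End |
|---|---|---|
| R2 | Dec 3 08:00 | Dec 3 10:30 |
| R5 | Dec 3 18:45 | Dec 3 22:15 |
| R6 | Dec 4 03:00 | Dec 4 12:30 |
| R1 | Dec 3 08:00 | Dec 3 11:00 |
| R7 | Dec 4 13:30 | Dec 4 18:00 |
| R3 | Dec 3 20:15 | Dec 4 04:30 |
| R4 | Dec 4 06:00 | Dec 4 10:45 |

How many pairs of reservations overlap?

4

Sorted by start: R1, R2, R5, R3, R6, R4, R7.
R2 starts before R1 ends → R1 and R2 overlap.
R5 starts after R1 ends — done with R1.
R5 starts after R2 ends — done with R2.
R3 starts before R5 ends → R5 and R3 overlap.
R6 starts after R5 ends — done with R5.
R6 starts before R3 ends → R3 and R6 overlap.
R4 starts after R3 ends — done with R3.
R4 starts before R6 ends → R6 and R4 overlap.
R7 starts after R6 ends.
R7 starts after R4 ends.
Overlapping pairs: R1 & R2, R3 & R5, R3 & R6, R4 & R6 — 4 in total.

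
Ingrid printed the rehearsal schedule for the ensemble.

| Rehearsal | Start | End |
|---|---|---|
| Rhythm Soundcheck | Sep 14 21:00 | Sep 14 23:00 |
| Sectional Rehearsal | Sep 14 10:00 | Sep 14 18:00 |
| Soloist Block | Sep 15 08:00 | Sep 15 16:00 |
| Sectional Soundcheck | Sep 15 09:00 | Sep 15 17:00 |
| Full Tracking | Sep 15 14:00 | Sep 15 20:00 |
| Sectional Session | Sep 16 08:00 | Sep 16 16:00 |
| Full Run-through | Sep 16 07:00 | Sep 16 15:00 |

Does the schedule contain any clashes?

Yes

Sorted by start: Sectional Rehearsal, Rhythm Soundcheck, Soloist Block, Sectional Soundcheck, Full Tracking, Full Run-through, Sectional Session.
Rhythm Soundcheck starts after Sectional Rehearsal ends, so nothing later overlaps Sectional Rehearsal either.
Soloist Block starts after Rhythm Soundcheck ends, so nothing later overlaps Rhythm Soundcheck either.
Sectional Soundcheck starts before Soloist Block ends → Soloist Block and Sectional Soundcheck overlap.
That's a conflict, so the schedule is not conflict-free.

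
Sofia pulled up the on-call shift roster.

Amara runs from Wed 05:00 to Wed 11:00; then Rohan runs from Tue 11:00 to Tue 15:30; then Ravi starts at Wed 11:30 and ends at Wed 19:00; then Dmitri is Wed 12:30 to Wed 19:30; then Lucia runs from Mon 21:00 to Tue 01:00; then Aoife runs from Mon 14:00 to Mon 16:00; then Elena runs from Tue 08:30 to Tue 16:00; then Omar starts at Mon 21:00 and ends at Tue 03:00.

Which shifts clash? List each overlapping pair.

Dmitri & Ravi, Elena & Rohan, Lucia & Omar

Two intervals overlap when each starts before the other ends.
Sorted by start: Aoife, Omar, Lucia, Elena, Rohan, Amara, Ravi, Dmitri.
Omar starts after Aoife ends, so nothing later overlaps Aoife either.
Lucia starts before Omar ends → Omar and Lucia overlap.
Elena starts after Omar ends, so nothing later overlaps Omar either.
Elena starts after Lucia ends, so nothing later overlaps Lucia either.
Rohan starts before Elena ends → Elena and Rohan overlap.
Amara starts after Elena ends, so nothing later overlaps Elena either.
Amara starts after Rohan ends, so nothing later overlaps Rohan either.
Ravi starts after Amara ends, so nothing later overlaps Amara either.
Dmitri starts before Ravi ends → Ravi and Dmitri overlap.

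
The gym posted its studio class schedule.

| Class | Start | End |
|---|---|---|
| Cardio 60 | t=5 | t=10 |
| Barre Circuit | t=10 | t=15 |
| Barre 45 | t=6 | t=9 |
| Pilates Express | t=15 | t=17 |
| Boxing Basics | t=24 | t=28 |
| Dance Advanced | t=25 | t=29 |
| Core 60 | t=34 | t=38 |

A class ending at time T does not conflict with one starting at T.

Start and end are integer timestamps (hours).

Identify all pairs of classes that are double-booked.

Barre 45 & Cardio 60, Boxing Basics & Dance Advanced

Sorted by start: Cardio 60, Barre 45, Barre Circuit, Pilates Express, Boxing Basics, Dance Advanced, Core 60.
Barre 45 starts before Cardio 60 ends → Cardio 60 and Barre 45 overlap.
Barre Circuit starts exactly when Cardio 60 ends (back-to-back, no overlap), so nothing later overlaps Cardio 60 either.
Barre Circuit starts after Barre 45 ends, so nothing later overlaps Barre 45 either.
Pilates Express starts exactly when Barre Circuit ends (back-to-back, no overlap), so nothing later overlaps Barre Circuit either.
Boxing Basics starts after Pilates Express ends, so nothing later overlaps Pilates Express either.
Dance Advanced starts before Boxing Basics ends → Boxing Basics and Dance Advanced overlap.
Core 60 starts after Boxing Basics ends.
Core 60 starts after Dance Advanced ends.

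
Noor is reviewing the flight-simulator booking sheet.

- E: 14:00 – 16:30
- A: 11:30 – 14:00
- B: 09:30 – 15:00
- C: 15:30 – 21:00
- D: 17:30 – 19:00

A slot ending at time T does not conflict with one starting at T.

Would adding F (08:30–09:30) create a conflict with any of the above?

No — it doesn't clash with anything

B: starts 09:30 at or after F ends 09:30 → clear.
A: starts 11:30 at or after F ends 09:30 → clear.
E: starts 14:00 at or after F ends 09:30 → clear.
C: starts 15:30 at or after F ends 09:30 → clear.
D: starts 17:30 at or after F ends 09:30 → clear.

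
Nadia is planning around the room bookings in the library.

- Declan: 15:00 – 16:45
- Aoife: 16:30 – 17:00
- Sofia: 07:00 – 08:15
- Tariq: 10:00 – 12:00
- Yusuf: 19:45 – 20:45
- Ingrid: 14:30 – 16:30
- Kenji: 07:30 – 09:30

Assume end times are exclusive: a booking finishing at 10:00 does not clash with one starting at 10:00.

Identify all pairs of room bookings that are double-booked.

Sorted by start: Sofia, Kenji, Tariq, Ingrid, Declan, Aoife, Yusuf.
Kenji starts before Sofia ends → Sofia and Kenji overlap.
Tariq starts after Sofia ends, so nothing later overlaps Sofia either.
Tariq starts after Kenji ends, so nothing later overlaps Kenji either.
Ingrid starts after Tariq ends, so nothing later overlaps Tariq either.
Declan starts before Ingrid ends → Ingrid and Declan overlap.
Aoife starts exactly when Ingrid ends (back-to-back, no overlap), so nothing later overlaps Ingrid either.
Aoife starts before Declan ends → Declan and Aoife overlap.
Yusuf starts after Declan ends.
Yusuf starts after Aoife ends.

Aoife & Declan, Declan & Ingrid, Kenji & Sofia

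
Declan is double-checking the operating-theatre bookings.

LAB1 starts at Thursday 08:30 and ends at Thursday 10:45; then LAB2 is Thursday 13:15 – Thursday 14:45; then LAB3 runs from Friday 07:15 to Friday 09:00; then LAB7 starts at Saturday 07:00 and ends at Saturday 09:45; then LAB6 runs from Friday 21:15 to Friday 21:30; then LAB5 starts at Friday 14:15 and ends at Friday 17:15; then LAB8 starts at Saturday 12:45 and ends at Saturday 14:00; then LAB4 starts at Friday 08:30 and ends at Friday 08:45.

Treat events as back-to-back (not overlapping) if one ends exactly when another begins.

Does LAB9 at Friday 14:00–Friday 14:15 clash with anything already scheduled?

No — it doesn't clash with anything

LAB1: ends Thursday 10:45 at or before LAB9 starts Friday 14:00 → clear.
LAB2: ends Thursday 14:45 at or before LAB9 starts Friday 14:00 → clear.
LAB3: ends Friday 09:00 at or before LAB9 starts Friday 14:00 → clear.
LAB4: ends Friday 08:45 at or before LAB9 starts Friday 14:00 → clear.
LAB5: starts Friday 14:15 at or after LAB9 ends Friday 14:15 → clear.
LAB6: starts Friday 21:15 at or after LAB9 ends Friday 14:15 → clear.
LAB7: starts Saturday 07:00 at or after LAB9 ends Friday 14:15 → clear.
LAB8: starts Saturday 12:45 at or after LAB9 ends Friday 14:15 → clear.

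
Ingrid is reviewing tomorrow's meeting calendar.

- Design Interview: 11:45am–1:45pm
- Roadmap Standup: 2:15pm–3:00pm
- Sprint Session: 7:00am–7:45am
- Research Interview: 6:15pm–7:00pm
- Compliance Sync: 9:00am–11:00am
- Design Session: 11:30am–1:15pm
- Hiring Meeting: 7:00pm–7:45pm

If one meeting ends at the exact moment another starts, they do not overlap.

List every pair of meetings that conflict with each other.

Two intervals overlap when each starts before the other ends.
Sorted by start: Sprint Session, Compliance Sync, Design Session, Design Interview, Roadmap Standup, Research Interview, Hiring Meeting.
Compliance Sync starts after Sprint Session ends; Sprint Session is clear from here.
Design Session starts after Compliance Sync ends; Compliance Sync is clear from here.
Design Interview starts before Design Session ends → Design Session and Design Interview overlap.
Roadmap Standup starts after Design Session ends; Design Session is clear from here.
Roadmap Standup starts after Design Interview ends; Design Interview is clear from here.
Research Interview starts after Roadmap Standup ends; Roadmap Standup is clear from here.
Hiring Meeting starts exactly when Research Interview ends (back-to-back, no overlap).

Design Interview & Design Session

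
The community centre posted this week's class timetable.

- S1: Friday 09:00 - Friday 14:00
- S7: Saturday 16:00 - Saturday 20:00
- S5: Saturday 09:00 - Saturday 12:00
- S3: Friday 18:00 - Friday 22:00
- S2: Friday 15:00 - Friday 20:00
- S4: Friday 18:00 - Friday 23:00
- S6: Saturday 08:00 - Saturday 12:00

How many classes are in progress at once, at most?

3

Walk through starts and ends in time order (an end at T is processed before a start at T):
Friday 09:00 start S1 → 1
Friday 14:00 end S1 → 0
Friday 15:00 start S2 → 1
Friday 18:00 start S3 → 2
Friday 18:00 start S4 → 3
Friday 20:00 end S2 → 2
Friday 22:00 end S3 → 1
Friday 23:00 end S4 → 0
Saturday 08:00 start S6 → 1
Saturday 09:00 start S5 → 2
Saturday 12:00 end S5 → 1
Saturday 12:00 end S6 → 0
Saturday 16:00 start S7 → 1
Saturday 20:00 end S7 → 0
Peak is 3, at Friday 18:00 (S2, S3, S4).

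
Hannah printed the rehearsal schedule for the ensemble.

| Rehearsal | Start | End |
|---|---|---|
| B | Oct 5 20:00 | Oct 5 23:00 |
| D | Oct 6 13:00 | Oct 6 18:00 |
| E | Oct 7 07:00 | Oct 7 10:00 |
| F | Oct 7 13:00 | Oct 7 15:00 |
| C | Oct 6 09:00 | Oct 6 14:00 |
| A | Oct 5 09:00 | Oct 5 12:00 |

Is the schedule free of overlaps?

No

Sorted by start: A, B, C, D, E, F.
B starts after A ends — done with A.
C starts after B ends — done with B.
D starts before C ends → C and D overlap.
That's a conflict, so the schedule is not conflict-free.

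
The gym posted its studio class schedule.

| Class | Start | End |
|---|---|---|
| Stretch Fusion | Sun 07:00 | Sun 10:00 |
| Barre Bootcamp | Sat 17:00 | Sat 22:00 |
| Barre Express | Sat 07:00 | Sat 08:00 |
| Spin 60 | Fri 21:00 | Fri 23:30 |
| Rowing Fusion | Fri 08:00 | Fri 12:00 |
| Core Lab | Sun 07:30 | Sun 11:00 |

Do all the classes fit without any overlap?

No

Sorted by start: Rowing Fusion, Spin 60, Barre Express, Barre Bootcamp, Stretch Fusion, Core Lab.
Spin 60 starts after Rowing Fusion ends; Rowing Fusion is clear from here.
Barre Express starts after Spin 60 ends; Spin 60 is clear from here.
Barre Bootcamp starts after Barre Express ends; Barre Express is clear from here.
Stretch Fusion starts after Barre Bootcamp ends; Barre Bootcamp is clear from here.
Core Lab starts before Stretch Fusion ends → Stretch Fusion and Core Lab overlap.
That's a conflict, so the schedule is not conflict-free.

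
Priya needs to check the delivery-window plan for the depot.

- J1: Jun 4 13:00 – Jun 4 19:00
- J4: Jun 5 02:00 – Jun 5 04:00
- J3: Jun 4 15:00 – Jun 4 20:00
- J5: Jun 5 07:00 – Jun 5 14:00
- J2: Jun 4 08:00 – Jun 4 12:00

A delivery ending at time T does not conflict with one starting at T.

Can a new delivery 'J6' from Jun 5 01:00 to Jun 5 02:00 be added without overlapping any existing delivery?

Yes — the slot is free

J2: ends Jun 4 12:00 at or before J6 starts Jun 5 01:00 → clear.
J1: ends Jun 4 19:00 at or before J6 starts Jun 5 01:00 → clear.
J3: ends Jun 4 20:00 at or before J6 starts Jun 5 01:00 → clear.
J4: starts Jun 5 02:00 at or after J6 ends Jun 5 02:00 → clear.
J5: starts Jun 5 07:00 at or after J6 ends Jun 5 02:00 → clear.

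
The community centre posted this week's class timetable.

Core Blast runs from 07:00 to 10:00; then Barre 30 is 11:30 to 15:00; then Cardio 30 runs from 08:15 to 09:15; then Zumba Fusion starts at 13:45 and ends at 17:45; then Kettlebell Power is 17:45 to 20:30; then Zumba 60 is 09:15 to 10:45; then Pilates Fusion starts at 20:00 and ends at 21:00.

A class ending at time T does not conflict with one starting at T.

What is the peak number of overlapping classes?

Sweep the timeline, counting +1 at each start and −1 at each end (ends before starts at a tie):
07:00 start Core Blast → 1
08:15 start Cardio 30 → 2
09:15 end Cardio 30 → 1
09:15 start Zumba 60 → 2
10:00 end Core Blast → 1
10:45 end Zumba 60 → 0
11:30 start Barre 30 → 1
13:45 start Zumba Fusion → 2
15:00 end Barre 30 → 1
17:45 end Zumba Fusion → 0
17:45 start Kettlebell Power → 1
20:00 start Pilates Fusion → 2
20:30 end Kettlebell Power → 1
21:00 end Pilates Fusion → 0
Peak is 2, at 08:15 (Cardio 30, Core Blast).

2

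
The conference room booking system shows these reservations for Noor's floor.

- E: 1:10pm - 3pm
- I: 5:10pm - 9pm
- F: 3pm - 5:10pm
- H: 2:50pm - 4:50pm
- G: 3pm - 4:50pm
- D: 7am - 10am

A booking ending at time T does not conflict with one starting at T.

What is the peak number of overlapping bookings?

3

Sort all start/end points and keep a running count:
7am start D → 1
10am end D → 0
1:10pm start E → 1
2:50pm start H → 2
3pm end E → 1
3pm start F → 2
3pm start G → 3
4:50pm end G → 2
4:50pm end H → 1
5:10pm end F → 0
5:10pm start I → 1
9pm end I → 0
Peak is 3, at 3pm (F, G, H).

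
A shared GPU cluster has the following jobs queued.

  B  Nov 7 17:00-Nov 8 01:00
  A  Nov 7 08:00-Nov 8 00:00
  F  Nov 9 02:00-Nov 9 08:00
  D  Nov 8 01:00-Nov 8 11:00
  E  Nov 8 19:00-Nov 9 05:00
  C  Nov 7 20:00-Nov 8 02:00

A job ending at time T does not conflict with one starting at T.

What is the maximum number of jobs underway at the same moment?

Walk through starts and ends in time order (an end at T is processed before a start at T):
Nov 7 08:00 start A → 1
Nov 7 17:00 start B → 2
Nov 7 20:00 start C → 3
Nov 8 00:00 end A → 2
Nov 8 01:00 end B → 1
Nov 8 01:00 start D → 2
Nov 8 02:00 end C → 1
Nov 8 11:00 end D → 0
Nov 8 19:00 start E → 1
Nov 9 02:00 start F → 2
Nov 9 05:00 end E → 1
Nov 9 08:00 end F → 0
Peak is 3, at Nov 7 20:00 (A, B, C).

3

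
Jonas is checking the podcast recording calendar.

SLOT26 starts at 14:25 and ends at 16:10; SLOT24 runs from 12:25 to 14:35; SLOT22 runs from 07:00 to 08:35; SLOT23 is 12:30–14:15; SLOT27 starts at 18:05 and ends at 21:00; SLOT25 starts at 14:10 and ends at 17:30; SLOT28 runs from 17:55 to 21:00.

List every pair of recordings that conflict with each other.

Sorted by start: SLOT22, SLOT24, SLOT23, SLOT25, SLOT26, SLOT28, SLOT27.
SLOT24 starts after SLOT22 ends, so SLOT22 has no further overlaps.
SLOT23 starts before SLOT24 ends → SLOT24 and SLOT23 overlap.
SLOT25 starts before SLOT24 ends → SLOT24 and SLOT25 overlap.
SLOT26 starts before SLOT24 ends → SLOT24 and SLOT26 overlap.
SLOT28 starts after SLOT24 ends, so SLOT24 has no further overlaps.
SLOT25 starts before SLOT23 ends → SLOT23 and SLOT25 overlap.
SLOT26 starts after SLOT23 ends, so SLOT23 has no further overlaps.
SLOT26 starts before SLOT25 ends → SLOT25 and SLOT26 overlap.
SLOT28 starts after SLOT25 ends, so SLOT25 has no further overlaps.
SLOT28 starts after SLOT26 ends, so SLOT26 has no further overlaps.
SLOT27 starts before SLOT28 ends → SLOT28 and SLOT27 overlap.

SLOT23 & SLOT24, SLOT23 & SLOT25, SLOT24 & SLOT25, SLOT24 & SLOT26, SLOT25 & SLOT26, SLOT27 & SLOT28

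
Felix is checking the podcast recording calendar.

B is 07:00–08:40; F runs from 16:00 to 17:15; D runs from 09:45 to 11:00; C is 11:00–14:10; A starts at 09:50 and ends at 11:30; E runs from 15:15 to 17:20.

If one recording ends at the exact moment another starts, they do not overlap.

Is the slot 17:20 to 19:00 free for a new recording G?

B: ends 08:40 at or before G starts 17:20 → clear.
D: ends 11:00 at or before G starts 17:20 → clear.
A: ends 11:30 at or before G starts 17:20 → clear.
C: ends 14:10 at or before G starts 17:20 → clear.
E: ends 17:20 at or before G starts 17:20 → clear.
F: ends 17:15 at or before G starts 17:20 → clear.

Yes — the slot is free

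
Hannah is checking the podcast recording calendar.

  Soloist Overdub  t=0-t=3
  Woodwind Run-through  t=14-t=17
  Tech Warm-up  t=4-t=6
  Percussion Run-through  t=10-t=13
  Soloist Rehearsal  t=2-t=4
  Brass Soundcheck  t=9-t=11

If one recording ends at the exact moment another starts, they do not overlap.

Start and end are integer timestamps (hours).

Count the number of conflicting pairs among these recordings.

Sorted by start: Soloist Overdub, Soloist Rehearsal, Tech Warm-up, Brass Soundcheck, Percussion Run-through, Woodwind Run-through.
Soloist Rehearsal starts before Soloist Overdub ends → Soloist Overdub and Soloist Rehearsal overlap.
Tech Warm-up starts after Soloist Overdub ends — done with Soloist Overdub.
Tech Warm-up starts exactly when Soloist Rehearsal ends (back-to-back, no overlap) — done with Soloist Rehearsal.
Brass Soundcheck starts after Tech Warm-up ends — done with Tech Warm-up.
Percussion Run-through starts before Brass Soundcheck ends → Brass Soundcheck and Percussion Run-through overlap.
Woodwind Run-through starts after Brass Soundcheck ends.
Woodwind Run-through starts after Percussion Run-through ends.
Overlapping pairs: Brass Soundcheck & Percussion Run-through, Soloist Overdub & Soloist Rehearsal — 2 in total.

2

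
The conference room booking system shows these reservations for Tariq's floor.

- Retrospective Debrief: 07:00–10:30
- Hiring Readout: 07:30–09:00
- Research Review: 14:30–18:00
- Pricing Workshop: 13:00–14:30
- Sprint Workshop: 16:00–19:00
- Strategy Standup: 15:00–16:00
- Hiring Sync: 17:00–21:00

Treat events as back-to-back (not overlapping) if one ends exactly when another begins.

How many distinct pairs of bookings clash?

5

Sorted by start: Retrospective Debrief, Hiring Readout, Pricing Workshop, Research Review, Strategy Standup, Sprint Workshop, Hiring Sync.
Hiring Readout starts before Retrospective Debrief ends → Retrospective Debrief and Hiring Readout overlap.
Pricing Workshop starts after Retrospective Debrief ends, so nothing later overlaps Retrospective Debrief either.
Pricing Workshop starts after Hiring Readout ends, so nothing later overlaps Hiring Readout either.
Research Review starts exactly when Pricing Workshop ends (back-to-back, no overlap), so nothing later overlaps Pricing Workshop either.
Strategy Standup starts before Research Review ends → Research Review and Strategy Standup overlap.
Sprint Workshop starts before Research Review ends → Research Review and Sprint Workshop overlap.
Hiring Sync starts before Research Review ends → Research Review and Hiring Sync overlap.
Sprint Workshop starts exactly when Strategy Standup ends (back-to-back, no overlap), so nothing later overlaps Strategy Standup either.
Hiring Sync starts before Sprint Workshop ends → Sprint Workshop and Hiring Sync overlap.
Overlapping pairs: Hiring Readout & Retrospective Debrief, Hiring Sync & Research Review, Hiring Sync & Sprint Workshop, Research Review & Sprint Workshop, Research Review & Strategy Standup — 5 in total.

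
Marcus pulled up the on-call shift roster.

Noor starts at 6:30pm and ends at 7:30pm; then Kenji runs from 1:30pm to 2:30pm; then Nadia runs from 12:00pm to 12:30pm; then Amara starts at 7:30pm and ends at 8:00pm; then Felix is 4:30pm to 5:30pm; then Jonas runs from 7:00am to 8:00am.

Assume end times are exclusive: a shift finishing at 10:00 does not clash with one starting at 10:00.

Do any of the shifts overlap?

No

Sorted by start: Jonas, Nadia, Kenji, Felix, Noor, Amara.
Nadia starts after Jonas ends; Jonas is clear from here.
Kenji starts after Nadia ends; Nadia is clear from here.
Felix starts after Kenji ends; Kenji is clear from here.
Noor starts after Felix ends; Felix is clear from here.
Amara starts exactly when Noor ends (back-to-back, no overlap).
Every pair is clear; the schedule has no overlaps.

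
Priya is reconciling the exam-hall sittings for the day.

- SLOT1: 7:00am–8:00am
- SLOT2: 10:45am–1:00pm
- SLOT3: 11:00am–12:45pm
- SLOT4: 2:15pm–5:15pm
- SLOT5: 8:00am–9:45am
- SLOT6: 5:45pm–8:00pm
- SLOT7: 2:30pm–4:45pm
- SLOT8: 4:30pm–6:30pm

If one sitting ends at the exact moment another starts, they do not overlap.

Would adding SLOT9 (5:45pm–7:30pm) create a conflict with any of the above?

SLOT1: ends 8:00am at or before SLOT9 starts 5:45pm → clear.
SLOT5: ends 9:45am at or before SLOT9 starts 5:45pm → clear.
SLOT2: ends 1:00pm at or before SLOT9 starts 5:45pm → clear.
SLOT3: ends 12:45pm at or before SLOT9 starts 5:45pm → clear.
SLOT4: ends 5:15pm at or before SLOT9 starts 5:45pm → clear.
SLOT7: ends 4:45pm at or before SLOT9 starts 5:45pm → clear.
SLOT8: starts 4:30pm before SLOT9 ends 7:30pm, and ends 6:30pm after SLOT9 starts 5:45pm → overlap.
SLOT6: starts 5:45pm before SLOT9 ends 7:30pm, and ends 8:00pm after SLOT9 starts 5:45pm → overlap.
SLOT9 overlaps SLOT6, SLOT8.

Yes — it overlaps SLOT6, SLOT8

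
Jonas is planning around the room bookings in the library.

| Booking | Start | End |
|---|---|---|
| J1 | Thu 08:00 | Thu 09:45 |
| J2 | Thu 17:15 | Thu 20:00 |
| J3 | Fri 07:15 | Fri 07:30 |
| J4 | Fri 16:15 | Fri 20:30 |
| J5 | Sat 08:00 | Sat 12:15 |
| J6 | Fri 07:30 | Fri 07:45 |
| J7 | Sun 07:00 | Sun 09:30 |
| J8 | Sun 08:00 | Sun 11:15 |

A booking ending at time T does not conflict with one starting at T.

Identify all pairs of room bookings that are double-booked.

J7 & J8

Sorted by start: J1, J2, J3, J6, J4, J5, J7, J8.
J2 starts after J1 ends, so nothing later overlaps J1 either.
J3 starts after J2 ends, so nothing later overlaps J2 either.
J6 starts exactly when J3 ends (back-to-back, no overlap), so nothing later overlaps J3 either.
J4 starts after J6 ends, so nothing later overlaps J6 either.
J5 starts after J4 ends, so nothing later overlaps J4 either.
J7 starts after J5 ends, so nothing later overlaps J5 either.
J8 starts before J7 ends → J7 and J8 overlap.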